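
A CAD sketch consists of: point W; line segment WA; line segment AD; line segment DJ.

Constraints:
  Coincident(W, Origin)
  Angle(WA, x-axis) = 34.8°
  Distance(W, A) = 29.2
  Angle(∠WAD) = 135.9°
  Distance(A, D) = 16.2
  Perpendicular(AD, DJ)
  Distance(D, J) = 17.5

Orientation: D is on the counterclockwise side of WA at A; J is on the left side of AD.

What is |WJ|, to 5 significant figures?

37.276

∠WAD = 135.9°, so AD runs at 34.8° + (180° − 135.9°) = 78.900° from the x-axis; with |AD| = 16.2, D = A + 16.2·(cos 78.900°, sin 78.900°) = (27.096, 32.562). AD is perpendicular to DJ; with |DJ| = 17.5 on the left of AD, J = D + 17.5·(-0.98129, 0.19252) = (9.9238, 35.931). Then |WJ| = |J − W| = 37.276.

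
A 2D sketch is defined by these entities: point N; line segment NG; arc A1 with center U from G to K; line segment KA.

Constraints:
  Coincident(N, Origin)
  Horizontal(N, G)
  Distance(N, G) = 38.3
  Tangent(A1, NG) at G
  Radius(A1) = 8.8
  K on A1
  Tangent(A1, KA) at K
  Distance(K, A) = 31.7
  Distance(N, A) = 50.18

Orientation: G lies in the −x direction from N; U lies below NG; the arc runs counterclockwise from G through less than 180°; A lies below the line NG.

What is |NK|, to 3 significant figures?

47.7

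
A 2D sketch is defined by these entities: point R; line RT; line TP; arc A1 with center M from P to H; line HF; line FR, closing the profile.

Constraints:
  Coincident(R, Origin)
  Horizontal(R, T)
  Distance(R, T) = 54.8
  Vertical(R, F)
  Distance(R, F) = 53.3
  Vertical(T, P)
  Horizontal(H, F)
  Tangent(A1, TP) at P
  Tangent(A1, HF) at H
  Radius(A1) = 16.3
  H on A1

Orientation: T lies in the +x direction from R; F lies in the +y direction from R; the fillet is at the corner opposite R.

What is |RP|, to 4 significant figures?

66.12

R is at the origin; RT is horizontal with |RT| = 54.8 and T on the +x side, so T = (54.80, 0.000). RF is vertical with |RF| = 53.3 and F on the +y side, so F = (0.000, 53.30). The virtual corner opposite R is at (54.80, 53.30). Since A1 is tangent to TP there, MP ⟂ TP and A1 meets HF tangentially, so MH is at right angles to HF, with radius 16.3, so the center M sits 16.3 in from both sides at M = (38.50, 37.00). That places the tangent points at P = (54.80, 37.00) on TP and H = (38.50, 53.30) on HF. Then |RP| = |P − R| = 66.12.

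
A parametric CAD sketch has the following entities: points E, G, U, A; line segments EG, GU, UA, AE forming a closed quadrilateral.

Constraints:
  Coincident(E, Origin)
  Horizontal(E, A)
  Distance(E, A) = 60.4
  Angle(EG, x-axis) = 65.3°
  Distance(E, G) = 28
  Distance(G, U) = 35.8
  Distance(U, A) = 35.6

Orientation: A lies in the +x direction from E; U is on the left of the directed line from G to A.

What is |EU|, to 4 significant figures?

57.12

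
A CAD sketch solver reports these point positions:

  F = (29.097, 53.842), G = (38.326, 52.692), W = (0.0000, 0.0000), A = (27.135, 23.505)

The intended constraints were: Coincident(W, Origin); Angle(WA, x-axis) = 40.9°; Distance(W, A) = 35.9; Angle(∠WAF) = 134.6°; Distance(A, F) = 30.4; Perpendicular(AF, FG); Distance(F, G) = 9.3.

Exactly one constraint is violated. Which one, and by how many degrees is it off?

Perpendicular(AF, FG) — off by 3.40°.

W = (0.00, 0.00) ✓; WA at 40.90° ✓; |WA| = 35.90 ✓; ∠WAF = 134.6° ✓; |AF| = 30.40 ✓; ∠(AF, FG) = 93.40° ✗; |FG| = 9.300 ✓.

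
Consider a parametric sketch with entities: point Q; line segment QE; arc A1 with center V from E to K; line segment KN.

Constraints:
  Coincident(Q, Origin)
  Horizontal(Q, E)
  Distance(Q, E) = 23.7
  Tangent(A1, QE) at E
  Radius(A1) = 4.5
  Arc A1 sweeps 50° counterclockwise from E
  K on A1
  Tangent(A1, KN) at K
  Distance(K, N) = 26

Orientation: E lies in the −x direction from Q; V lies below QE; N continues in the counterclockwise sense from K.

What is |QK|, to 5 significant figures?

27.195

The tangent condition forces VE to be normal to QE, so V = E + (0, -4.5) = (-23.700, -4.5000). On A1, E sits at bearing 90° from V; a 50° counterclockwise sweep puts K at bearing 140°, so K = V + 4.5·(cos 140°, sin 140°) = (-27.147, -1.6075). Then |QK| = |K − Q| = 27.195.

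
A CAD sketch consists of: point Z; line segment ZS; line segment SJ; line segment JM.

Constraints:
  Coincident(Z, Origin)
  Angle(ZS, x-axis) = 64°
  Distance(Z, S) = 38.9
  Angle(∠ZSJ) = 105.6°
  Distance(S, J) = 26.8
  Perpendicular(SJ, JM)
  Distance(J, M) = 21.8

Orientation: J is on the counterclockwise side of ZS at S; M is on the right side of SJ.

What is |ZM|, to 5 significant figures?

70.007

Z is at the origin; ZS runs at 64.0° with length 38.9, so S = 38.9·(cos 64.0°, sin 64.0°) = (17.053, 34.963). ∠ZSJ = 105.6°, so SJ runs at 64.0° + (180° − 105.6°) = 138.40° from the x-axis; with |SJ| = 26.8, J = S + 26.8·(cos 138.40°, sin 138.40°) = (-2.9884, 52.756). SJ is perpendicular to JM; with |JM| = 21.8 on the right of SJ, M = J + 21.8·(0.66393, 0.74780) = (11.485, 69.058). Then |ZM| = |M − Z| = 70.007.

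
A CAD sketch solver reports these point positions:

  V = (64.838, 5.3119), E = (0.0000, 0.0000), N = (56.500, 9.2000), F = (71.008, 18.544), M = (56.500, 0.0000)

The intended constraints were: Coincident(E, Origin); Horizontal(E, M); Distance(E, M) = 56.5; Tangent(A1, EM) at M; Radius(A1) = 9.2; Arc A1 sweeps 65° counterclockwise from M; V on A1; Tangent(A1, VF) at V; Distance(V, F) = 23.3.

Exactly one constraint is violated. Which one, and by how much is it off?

Distance(V, F) = 23.3 — off by 8.70.

E = (0.00, 0.00) ✓; E.y = 0.00, M.y = 0.00 ✓; |EM| = 56.50 ✓; ∠(NM, ME) = 90.00° ✓; |NM| = 9.200 ✓; bearing(N→V) − bearing(N→M) = 65.00° ✓; |NV| = 9.200 ✓; ∠(NV, VF) = 90.00° ✓; |VF| = 14.60 ✗.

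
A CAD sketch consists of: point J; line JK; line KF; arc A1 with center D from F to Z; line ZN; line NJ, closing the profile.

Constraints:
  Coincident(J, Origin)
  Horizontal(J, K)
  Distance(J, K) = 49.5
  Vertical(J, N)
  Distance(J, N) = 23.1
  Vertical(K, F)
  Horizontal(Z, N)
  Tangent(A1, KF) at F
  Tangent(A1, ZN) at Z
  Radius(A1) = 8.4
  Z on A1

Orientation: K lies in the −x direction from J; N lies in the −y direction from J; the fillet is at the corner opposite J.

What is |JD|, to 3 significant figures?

43.6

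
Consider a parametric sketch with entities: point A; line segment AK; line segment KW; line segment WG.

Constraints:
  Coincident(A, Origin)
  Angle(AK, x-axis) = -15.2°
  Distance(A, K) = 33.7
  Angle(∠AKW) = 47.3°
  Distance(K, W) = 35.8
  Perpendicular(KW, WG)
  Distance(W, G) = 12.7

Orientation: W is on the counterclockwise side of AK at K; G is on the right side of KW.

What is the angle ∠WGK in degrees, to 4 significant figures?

70.47°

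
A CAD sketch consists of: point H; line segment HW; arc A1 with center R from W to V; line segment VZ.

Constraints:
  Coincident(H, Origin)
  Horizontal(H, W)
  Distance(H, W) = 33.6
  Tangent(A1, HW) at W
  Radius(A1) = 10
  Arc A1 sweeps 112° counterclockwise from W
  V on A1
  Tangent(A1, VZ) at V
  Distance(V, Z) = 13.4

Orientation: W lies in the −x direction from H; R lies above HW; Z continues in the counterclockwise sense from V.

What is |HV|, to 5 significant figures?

27.943

H is at the origin; H and W share the same y with |HW| = 33.6 and W on the −x side, so W = (-33.600, 0.0000). The tangent condition forces RW to be normal to HW, so R = W + (0, 10) = (-33.600, 10.000). On A1, W sits at bearing -90° from R; a 112° counterclockwise sweep puts V at bearing 22°, so V = R + 10.0·(cos 22°, sin 22°) = (-24.328, 13.746). Then |HV| = |V − H| = 27.943.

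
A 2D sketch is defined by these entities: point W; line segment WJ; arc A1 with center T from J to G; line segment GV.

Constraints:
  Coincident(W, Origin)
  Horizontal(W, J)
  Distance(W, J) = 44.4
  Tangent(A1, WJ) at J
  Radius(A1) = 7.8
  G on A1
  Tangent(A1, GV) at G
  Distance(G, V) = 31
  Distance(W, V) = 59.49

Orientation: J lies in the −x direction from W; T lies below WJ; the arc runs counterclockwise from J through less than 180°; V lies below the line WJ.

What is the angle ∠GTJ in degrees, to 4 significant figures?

104.4°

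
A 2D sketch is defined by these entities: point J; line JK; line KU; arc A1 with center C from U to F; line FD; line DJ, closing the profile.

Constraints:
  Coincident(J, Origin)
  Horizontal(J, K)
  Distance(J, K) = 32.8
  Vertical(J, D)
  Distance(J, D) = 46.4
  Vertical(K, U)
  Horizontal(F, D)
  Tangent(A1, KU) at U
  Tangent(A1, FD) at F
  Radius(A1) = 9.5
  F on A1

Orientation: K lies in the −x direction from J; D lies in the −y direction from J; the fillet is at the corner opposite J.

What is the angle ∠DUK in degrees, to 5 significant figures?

106.15°

J is at the origin; JK is horizontal with |JK| = 32.8 and K on the −x side, so K = (-32.800, 0.0000). JD is vertical with |JD| = 46.4 and D on the −y side, so D = (0.0000, -46.400). The virtual corner opposite J is at (-32.800, -46.400). The tangent condition forces CU to be normal to KU and tangency of A1 to FD means the radius CF is perpendicular to FD, with radius 9.5, so the center C sits 9.5 in from both sides at C = (-23.300, -36.900). That places the tangent points at U = (-32.800, -36.900) on KU and F = (-23.300, -46.400) on FD. Then cos ∠DUK = UD·UK / (|UD||UK|), giving 106.15°.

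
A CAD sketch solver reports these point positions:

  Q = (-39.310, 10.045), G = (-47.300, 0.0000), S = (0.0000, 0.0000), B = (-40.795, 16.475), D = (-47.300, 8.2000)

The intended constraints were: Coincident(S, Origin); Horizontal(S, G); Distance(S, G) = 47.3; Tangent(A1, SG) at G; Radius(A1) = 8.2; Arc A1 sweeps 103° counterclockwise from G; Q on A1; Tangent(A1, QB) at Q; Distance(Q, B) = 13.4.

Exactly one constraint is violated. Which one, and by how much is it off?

Distance(Q, B) = 13.4 — off by 6.80.

S = (0.00, 0.00) ✓; S.y = 0.00, G.y = 0.00 ✓; |SG| = 47.30 ✓; ∠(DG, GS) = 90.00° ✓; |DG| = 8.200 ✓; bearing(D→Q) − bearing(D→G) = 103.0° ✓; |DQ| = 8.200 ✓; ∠(DQ, QB) = 90.00° ✓; |QB| = 6.599 ✗.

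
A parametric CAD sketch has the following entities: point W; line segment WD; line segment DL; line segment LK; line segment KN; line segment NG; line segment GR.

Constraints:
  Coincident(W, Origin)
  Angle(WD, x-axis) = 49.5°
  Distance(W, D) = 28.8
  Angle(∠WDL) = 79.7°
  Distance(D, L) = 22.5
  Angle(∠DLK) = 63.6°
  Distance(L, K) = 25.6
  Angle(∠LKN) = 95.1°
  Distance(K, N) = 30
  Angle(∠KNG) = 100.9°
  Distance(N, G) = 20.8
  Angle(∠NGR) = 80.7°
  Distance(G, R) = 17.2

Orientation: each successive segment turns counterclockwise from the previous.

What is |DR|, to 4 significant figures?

4.075

∠KNG = 100.9° gives NG at 70.20° from the x-axis; with |NG| = 20.8, G = (34.25, 22.60). ∠NGR = 80.7° gives GR at 169.5° from the x-axis; with |GR| = 17.2, R = (17.33, 25.74). Then |DR| = |R − D| = 4.075.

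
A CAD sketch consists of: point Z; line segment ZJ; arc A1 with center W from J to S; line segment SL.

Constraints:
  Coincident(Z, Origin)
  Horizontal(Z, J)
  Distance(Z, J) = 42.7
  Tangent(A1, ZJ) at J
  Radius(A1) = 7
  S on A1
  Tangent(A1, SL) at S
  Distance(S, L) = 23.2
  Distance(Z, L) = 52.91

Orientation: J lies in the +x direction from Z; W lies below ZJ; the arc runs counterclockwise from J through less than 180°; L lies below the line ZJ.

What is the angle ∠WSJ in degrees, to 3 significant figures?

36.6°

Checks: |WS| = 7.000 ✓; ∠(WS, SL) = 90.00° ✓; |SL| = 23.20 ✓; |ZL| = 52.91 ✓.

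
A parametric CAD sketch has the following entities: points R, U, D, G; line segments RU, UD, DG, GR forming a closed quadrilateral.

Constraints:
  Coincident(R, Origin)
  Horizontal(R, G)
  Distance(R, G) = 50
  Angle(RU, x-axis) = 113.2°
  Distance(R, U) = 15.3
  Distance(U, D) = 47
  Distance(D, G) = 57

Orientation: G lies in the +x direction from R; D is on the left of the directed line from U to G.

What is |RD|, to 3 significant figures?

55.8

Checks: |RG| = 50.00 ✓; |RU| = 15.30 ✓; |UD| = 47.00 ✓; |DG| = 57.00 ✓.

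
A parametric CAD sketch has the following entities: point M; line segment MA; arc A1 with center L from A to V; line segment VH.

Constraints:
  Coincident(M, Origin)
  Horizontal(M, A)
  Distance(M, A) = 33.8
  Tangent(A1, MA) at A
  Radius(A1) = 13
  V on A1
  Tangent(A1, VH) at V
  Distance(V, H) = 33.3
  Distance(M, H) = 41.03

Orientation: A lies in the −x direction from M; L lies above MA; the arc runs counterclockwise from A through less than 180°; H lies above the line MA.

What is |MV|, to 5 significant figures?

23.216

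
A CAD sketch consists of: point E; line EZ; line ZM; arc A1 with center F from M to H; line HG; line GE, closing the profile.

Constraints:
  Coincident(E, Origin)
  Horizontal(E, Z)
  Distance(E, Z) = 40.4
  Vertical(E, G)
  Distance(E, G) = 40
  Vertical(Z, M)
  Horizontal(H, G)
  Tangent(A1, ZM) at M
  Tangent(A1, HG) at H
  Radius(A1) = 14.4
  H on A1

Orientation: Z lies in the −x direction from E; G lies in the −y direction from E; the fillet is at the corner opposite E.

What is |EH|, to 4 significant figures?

47.71

E is at the origin; EZ is horizontal with |EZ| = 40.4 and Z on the −x side, so Z = (-40.40, 0.000). E and G share the same x with |EG| = 40.0 and G on the −y side, so G = (0.000, -40.00). The virtual corner opposite E is at (-40.40, -40.00). Tangency of A1 to ZM means the radius FM is perpendicular to ZM and the tangent condition forces FH to be normal to HG, with radius 14.4, so the center F sits 14.4 in from both sides at F = (-26.00, -25.60). That places the tangent points at M = (-40.40, -25.60) on ZM and H = (-26.00, -40.00) on HG. Then |EH| = |H − E| = 47.71.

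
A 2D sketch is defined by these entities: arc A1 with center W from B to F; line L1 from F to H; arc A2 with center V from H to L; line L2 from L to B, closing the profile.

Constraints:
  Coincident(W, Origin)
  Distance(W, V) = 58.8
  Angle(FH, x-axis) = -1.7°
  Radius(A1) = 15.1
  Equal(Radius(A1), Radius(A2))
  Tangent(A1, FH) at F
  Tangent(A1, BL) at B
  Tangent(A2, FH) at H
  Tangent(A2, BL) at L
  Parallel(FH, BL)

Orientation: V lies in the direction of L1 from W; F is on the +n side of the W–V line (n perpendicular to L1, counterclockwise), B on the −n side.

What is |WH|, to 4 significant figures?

60.71

The slot axis is L1's direction at -1.7°, so u = (cos -1.7°, sin -1.7°) = (0.9996, -0.02967) and n = (−sin -1.7°, cos -1.7°) = (0.02967, 0.9996). W is at the origin and V lies 58.8 along u from W, so V = 58.8·u = (58.77, -1.744). Tangency of A1 to both parallel lines with radius 15.1 puts F and B at W ± 15.1·n: F = (0.4480, 15.09), B = (-0.4480, -15.09). Equal radii place H and L the same way about V: H = V + 15.1·n = (59.22, 13.35), L = V − 15.1·n = (58.33, -16.84). Then |WH| = |H − W| = 60.71.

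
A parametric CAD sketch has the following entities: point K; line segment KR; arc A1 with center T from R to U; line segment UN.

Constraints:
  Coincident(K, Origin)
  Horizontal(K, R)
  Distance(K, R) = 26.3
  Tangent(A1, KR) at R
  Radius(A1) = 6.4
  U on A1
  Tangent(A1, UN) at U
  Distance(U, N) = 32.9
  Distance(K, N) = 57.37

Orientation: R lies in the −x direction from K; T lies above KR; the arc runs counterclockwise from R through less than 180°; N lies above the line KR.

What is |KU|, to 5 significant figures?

24.857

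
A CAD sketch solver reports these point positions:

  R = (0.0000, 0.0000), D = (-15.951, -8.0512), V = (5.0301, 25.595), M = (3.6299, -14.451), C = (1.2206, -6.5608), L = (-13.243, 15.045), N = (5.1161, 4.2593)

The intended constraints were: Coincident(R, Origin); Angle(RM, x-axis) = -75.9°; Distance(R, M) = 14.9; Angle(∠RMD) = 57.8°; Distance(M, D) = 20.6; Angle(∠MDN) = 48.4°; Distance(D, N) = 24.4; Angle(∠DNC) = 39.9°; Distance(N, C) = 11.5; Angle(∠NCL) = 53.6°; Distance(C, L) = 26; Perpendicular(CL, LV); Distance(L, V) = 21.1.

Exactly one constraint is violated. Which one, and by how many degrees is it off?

Perpendicular(CL, LV) — off by 3.80°.

R = (0.00, 0.00) ✓; RM at -75.90° ✓; |RM| = 14.90 ✓; ∠RMD = 57.80° ✓; |MD| = 20.60 ✓; ∠MDN = 48.40° ✓; |DN| = 24.40 ✓; ∠DNC = 39.90° ✓; |NC| = 11.50 ✓; ∠NCL = 53.60° ✓; |CL| = 26.00 ✓; ∠(CL, LV) = 93.80° ✗; |LV| = 21.10 ✓.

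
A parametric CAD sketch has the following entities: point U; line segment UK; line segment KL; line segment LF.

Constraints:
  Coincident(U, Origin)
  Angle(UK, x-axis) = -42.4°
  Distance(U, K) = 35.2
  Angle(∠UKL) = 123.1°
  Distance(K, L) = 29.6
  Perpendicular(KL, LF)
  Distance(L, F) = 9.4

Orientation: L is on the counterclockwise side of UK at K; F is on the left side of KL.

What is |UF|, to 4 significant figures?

52.79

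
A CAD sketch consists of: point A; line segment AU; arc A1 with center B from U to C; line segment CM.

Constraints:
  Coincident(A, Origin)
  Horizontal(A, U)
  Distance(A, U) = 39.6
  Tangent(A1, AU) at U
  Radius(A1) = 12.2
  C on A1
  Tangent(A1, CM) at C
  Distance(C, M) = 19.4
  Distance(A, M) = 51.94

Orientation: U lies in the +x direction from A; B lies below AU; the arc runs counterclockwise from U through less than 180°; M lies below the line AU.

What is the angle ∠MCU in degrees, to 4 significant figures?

120.5°

Checks: A = (0.00, 0.00) ✓; |BC| = 12.20 ✓; ∠(BC, CM) = 90.00° ✓; |CM| = 19.40 ✓; |AM| = 51.94 ✓.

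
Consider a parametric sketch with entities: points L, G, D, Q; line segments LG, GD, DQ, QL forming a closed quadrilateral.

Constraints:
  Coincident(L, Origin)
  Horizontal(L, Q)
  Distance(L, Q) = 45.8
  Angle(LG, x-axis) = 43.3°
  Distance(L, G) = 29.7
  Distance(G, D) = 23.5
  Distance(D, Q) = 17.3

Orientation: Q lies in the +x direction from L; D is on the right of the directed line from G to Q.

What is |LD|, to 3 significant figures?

28.7

L is at the origin; L and Q share the same y with |LQ| = 45.8 and Q in +x, so Q = (45.8, 0). LG runs at 43.3° with |LG| = 29.7, so G = (21.6, 20.4). D is determined by |GD| = 23.5 and |DQ| = 17.3 together: it lies at the intersection of circle(G, 23.5) and circle(Q, 17.3). With |GQ| = 31.6, the foot of the radical line on GQ is 19.8 from G and the perpendicular offset is √(23.5² − 19.8²) = 12.6. Taking the right-of-GQ solution: D = (28.6, -2.06).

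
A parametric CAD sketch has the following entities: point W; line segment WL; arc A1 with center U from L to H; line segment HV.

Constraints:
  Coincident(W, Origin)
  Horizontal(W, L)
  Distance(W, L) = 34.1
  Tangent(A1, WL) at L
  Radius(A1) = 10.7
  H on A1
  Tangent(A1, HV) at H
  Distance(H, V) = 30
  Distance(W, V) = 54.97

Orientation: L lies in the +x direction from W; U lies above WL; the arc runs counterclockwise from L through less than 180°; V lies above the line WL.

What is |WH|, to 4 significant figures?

46.44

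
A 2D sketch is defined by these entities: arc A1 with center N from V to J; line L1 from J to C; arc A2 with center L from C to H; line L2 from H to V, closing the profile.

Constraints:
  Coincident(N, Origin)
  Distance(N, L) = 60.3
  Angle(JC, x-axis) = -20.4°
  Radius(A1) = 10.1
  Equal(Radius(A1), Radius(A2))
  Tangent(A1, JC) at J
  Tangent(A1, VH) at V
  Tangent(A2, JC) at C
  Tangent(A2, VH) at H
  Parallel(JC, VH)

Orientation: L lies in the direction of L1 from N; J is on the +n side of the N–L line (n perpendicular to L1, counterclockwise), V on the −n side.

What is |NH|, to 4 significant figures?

61.14

The slot axis is L1's direction at -20.4°, so u = (cos -20.4°, sin -20.4°) = (0.9373, -0.3486) and n = (−sin -20.4°, cos -20.4°) = (0.3486, 0.9373). N is at the origin and L lies 60.3 along u from N, so L = 60.3·u = (56.52, -21.02). Tangency of A1 to both parallel lines with radius 10.1 puts J and V at N ± 10.1·n: J = (3.521, 9.467), V = (-3.521, -9.467). Equal radii place C and H the same way about L: C = L + 10.1·n = (60.04, -11.55), H = L − 10.1·n = (53.00, -30.49). Then |NH| = |H − N| = 61.14.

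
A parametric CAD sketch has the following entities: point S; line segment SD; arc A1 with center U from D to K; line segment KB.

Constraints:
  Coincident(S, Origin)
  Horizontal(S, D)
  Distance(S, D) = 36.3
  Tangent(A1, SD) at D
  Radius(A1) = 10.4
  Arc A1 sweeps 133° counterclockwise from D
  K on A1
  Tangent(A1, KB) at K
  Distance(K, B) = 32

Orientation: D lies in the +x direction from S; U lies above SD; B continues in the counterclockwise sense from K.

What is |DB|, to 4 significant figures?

43.30

S is at the origin; S and D share the same y with |SD| = 36.3 and D on the +x side, so D = (36.30, 0.000). Since A1 is tangent to SD there, UD ⟂ SD, so U = D + (0, 10.4) = (36.30, 10.40). On A1, D sits at bearing -90° from U; a 133° counterclockwise sweep puts K at bearing 43°, so K = U + 10.4·(cos 43°, sin 43°) = (43.91, 17.49). The tangent condition forces UK to be normal to KB, so KB runs along (−sin 43°, cos 43°); with |KB| = 32.0, B = (22.08, 40.90). Then |DB| = |B − D| = 43.30.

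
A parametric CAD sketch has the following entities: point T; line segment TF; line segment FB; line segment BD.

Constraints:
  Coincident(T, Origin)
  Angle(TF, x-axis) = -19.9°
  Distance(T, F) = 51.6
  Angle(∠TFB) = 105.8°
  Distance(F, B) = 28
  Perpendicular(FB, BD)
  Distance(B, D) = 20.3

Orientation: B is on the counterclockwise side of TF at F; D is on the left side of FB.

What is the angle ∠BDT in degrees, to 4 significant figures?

124.9°

T is at the origin; TF runs at -19.9° with length 51.6, so F = 51.6·(cos -19.9°, sin -19.9°) = (48.52, -17.56). ∠TFB = 105.8°, so FB runs at -19.9° + (180° − 105.8°) = 54.30° from the x-axis; with |FB| = 28.0, B = F + 28.0·(cos 54.30°, sin 54.30°) = (64.86, 5.175). FB ⟂ BD; with |BD| = 20.3 on the left of FB, D = B + 20.3·(-0.8121, 0.5835) = (48.37, 17.02). Then cos ∠BDT = DB·DT / (|DB||DT|), giving 124.9°.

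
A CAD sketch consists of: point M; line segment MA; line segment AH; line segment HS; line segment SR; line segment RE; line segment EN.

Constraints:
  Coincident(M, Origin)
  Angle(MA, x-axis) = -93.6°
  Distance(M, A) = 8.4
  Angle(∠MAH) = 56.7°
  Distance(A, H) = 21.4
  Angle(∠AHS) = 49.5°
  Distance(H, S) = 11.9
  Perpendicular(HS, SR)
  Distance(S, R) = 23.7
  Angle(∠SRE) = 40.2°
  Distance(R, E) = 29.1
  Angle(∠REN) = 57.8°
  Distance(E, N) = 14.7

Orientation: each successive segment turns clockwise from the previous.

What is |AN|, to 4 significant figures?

17.96

∠SRE = 40.2° gives RE at 142.8° from the x-axis; with |RE| = 29.1, E = (-24.04, 1.526). ∠REN = 57.8° gives EN at 20.60° from the x-axis; with |EN| = 14.7, N = (-10.28, 6.698). Then |AN| = |N − A| = 17.96.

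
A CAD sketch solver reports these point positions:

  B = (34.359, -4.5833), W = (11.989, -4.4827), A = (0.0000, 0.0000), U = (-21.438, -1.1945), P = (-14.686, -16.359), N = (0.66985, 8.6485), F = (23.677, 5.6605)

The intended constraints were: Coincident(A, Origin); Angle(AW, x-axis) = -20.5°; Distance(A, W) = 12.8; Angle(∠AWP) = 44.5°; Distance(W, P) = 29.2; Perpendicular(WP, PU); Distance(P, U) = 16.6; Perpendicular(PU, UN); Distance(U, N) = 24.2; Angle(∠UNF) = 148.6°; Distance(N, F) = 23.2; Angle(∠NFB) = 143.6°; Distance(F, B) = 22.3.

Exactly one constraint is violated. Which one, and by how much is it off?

Distance(F, B) = 22.3 — off by 7.50.

A = (0.00, 0.00) ✓; AW at -20.50° ✓; |AW| = 12.80 ✓; ∠AWP = 44.50° ✓; |WP| = 29.20 ✓; ∠(WP, PU) = 90.00° ✓; |PU| = 16.60 ✓; ∠(PU, UN) = 90.00° ✓; |UN| = 24.20 ✓; ∠UNF = 148.6° ✓; |NF| = 23.20 ✓; ∠NFB = 143.6° ✓; |FB| = 14.80 ✗.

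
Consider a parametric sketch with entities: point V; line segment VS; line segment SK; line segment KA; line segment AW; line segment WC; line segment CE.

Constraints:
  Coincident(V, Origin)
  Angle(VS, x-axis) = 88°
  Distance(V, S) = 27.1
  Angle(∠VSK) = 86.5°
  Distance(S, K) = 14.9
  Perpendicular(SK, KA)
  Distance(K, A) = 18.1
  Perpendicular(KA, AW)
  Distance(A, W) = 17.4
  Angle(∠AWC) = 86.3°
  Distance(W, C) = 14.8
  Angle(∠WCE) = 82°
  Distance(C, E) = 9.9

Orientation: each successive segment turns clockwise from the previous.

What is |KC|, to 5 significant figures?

16.779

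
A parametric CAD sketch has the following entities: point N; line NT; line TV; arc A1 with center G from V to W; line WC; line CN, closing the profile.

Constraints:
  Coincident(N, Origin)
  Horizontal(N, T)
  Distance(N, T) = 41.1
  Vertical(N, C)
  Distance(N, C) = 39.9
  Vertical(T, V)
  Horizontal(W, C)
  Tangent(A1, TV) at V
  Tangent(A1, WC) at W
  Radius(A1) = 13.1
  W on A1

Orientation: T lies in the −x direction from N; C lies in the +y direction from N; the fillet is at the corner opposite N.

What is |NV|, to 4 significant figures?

49.07

The virtual corner opposite N is at (-41.10, 39.90). Since A1 is tangent to TV there, GV ⟂ TV and A1 meets WC tangentially, so GW is at right angles to WC, with radius 13.1, so the center G sits 13.1 in from both sides at G = (-28.00, 26.80). That places the tangent points at V = (-41.10, 26.80) on TV and W = (-28.00, 39.90) on WC. Then |NV| = |V − N| = 49.07.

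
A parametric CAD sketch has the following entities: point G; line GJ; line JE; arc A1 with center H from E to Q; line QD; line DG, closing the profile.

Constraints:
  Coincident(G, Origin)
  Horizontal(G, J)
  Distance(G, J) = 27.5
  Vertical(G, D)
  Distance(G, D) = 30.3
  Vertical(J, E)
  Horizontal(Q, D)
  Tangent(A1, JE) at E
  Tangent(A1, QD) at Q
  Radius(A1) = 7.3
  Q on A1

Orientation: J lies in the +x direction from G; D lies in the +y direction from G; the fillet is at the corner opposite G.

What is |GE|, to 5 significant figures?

35.850

G is at the origin; G and J share the same y with |GJ| = 27.5 and J on the +x side, so J = (27.500, 0.0000). G and D share the same x with |GD| = 30.3 and D on the +y side, so D = (0.0000, 30.300). The virtual corner opposite G is at (27.500, 30.300). Since A1 is tangent to JE there, HE ⟂ JE and since A1 is tangent to QD there, HQ ⟂ QD, with radius 7.3, so the center H sits 7.3 in from both sides at H = (20.200, 23.000). That places the tangent points at E = (27.500, 23.000) on JE and Q = (20.200, 30.300) on QD. Then |GE| = |E − G| = 35.850.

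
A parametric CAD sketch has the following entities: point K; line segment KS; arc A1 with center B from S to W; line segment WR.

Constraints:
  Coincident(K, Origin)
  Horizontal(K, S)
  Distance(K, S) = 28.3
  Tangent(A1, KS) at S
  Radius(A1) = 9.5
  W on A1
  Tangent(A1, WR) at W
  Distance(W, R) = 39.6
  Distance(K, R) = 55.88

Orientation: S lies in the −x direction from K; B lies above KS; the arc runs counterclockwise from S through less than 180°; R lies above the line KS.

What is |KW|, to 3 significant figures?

21.8

Checks: |BS| = 9.500 ✓; |BW| = 9.500 ✓; ∠(BW, WR) = 90.00° ✓; |WR| = 39.60 ✓; |KR| = 55.88 ✓.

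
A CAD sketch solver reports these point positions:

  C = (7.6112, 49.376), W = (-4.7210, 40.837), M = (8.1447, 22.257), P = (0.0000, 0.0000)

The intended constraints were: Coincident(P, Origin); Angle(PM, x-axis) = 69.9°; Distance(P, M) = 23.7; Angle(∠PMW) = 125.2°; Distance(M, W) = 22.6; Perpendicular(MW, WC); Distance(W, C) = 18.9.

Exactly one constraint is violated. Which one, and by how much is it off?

Distance(W, C) = 18.9 — off by 3.90.

P = (0.00, 0.00) ✓; PM at 69.90° ✓; |PM| = 23.70 ✓; ∠PMW = 125.2° ✓; |MW| = 22.60 ✓; ∠(MW, WC) = 90.00° ✓; |WC| = 15.00 ✗.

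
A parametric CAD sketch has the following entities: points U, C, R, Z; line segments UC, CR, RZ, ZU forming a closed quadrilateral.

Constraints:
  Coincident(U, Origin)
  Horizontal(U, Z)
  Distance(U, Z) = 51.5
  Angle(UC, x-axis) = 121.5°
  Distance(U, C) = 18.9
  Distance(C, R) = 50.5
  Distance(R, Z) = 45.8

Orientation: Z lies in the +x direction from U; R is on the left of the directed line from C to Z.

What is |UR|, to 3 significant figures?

53.8

U is at the origin; UZ is horizontal with |UZ| = 51.5 and Z in +x, so Z = (51.5, 0). UC runs at 121.5° with |UC| = 18.9, so C = (-9.88, 16.1). R is determined by |CR| = 50.5 and |RZ| = 45.8 together: it lies at the intersection of circle(C, 50.5) and circle(Z, 45.8). With |CZ| = 63.5, the foot of the radical line on CZ is 35.3 from C and the perpendicular offset is √(50.5² − 35.3²) = 36.1. Taking the left-of-CZ solution: R = (33.4, 42.1).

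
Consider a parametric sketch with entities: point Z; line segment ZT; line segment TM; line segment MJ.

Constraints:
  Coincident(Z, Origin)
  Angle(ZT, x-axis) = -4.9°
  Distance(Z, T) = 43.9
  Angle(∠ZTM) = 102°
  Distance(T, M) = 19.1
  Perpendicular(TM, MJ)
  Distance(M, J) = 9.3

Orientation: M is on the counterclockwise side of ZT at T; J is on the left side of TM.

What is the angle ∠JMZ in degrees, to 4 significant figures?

33.32°

Z is at the origin; ZT runs at -4.9° with length 43.9, so T = 43.9·(cos -4.9°, sin -4.9°) = (43.74, -3.750). ∠ZTM = 102.0°, so TM runs at -4.9° + (180° − 102.0°) = 73.10° from the x-axis; with |TM| = 19.1, M = T + 19.1·(cos 73.10°, sin 73.10°) = (49.29, 14.53). The perpendicularity gives MJ at right angles to TM; with |MJ| = 9.3 on the left of TM, J = M + 9.3·(-0.9568, 0.2907) = (40.39, 17.23). Then cos ∠JMZ = MJ·MZ / (|MJ||MZ|), giving 33.32°.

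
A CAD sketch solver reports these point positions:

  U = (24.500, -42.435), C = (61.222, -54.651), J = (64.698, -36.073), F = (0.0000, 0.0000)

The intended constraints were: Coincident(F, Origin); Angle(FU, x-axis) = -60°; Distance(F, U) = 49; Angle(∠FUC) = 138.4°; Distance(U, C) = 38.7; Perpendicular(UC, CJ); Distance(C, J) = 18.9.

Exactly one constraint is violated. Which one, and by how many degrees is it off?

Perpendicular(UC, CJ) — off by 7.80°.

F = (0.00, 0.00) ✓; FU at -60.00° ✓; |FU| = 49.00 ✓; ∠FUC = 138.4° ✓; |UC| = 38.70 ✓; ∠(UC, CJ) = 97.80° ✗; |CJ| = 18.90 ✓.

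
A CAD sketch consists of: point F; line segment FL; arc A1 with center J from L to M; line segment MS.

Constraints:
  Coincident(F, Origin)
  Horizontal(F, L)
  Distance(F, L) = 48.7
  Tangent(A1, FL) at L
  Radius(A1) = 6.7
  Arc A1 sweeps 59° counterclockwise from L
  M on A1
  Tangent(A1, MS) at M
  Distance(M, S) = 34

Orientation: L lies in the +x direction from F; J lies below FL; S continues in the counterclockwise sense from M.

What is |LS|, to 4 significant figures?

39.88

F is at the origin; FL is horizontal with |FL| = 48.7 and L on the +x side, so L = (48.70, 0.000). A1 meets FL tangentially, so JL is at right angles to FL, so J = L + (0, -6.7) = (48.70, -6.700). On A1, L sits at bearing 90° from J; a 59° counterclockwise sweep puts M at bearing 149°, so M = J + 6.7·(cos 149°, sin 149°) = (42.96, -3.249). The tangent condition forces JM to be normal to MS, so MS runs along (−sin 149°, cos 149°); with |MS| = 34.0, S = (25.45, -32.39). Then |LS| = |S − L| = 39.88.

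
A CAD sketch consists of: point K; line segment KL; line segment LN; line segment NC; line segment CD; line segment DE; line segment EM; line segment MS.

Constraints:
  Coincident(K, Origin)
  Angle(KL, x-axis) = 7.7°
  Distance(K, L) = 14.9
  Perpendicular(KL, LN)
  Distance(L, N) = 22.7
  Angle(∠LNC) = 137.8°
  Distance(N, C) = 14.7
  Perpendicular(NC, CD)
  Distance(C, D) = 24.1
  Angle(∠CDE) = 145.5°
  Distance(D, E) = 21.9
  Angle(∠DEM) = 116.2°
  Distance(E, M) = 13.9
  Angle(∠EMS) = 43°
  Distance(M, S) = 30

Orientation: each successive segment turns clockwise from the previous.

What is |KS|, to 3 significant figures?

20.3

K is at the origin; KL runs at 7.7° with length 14.9, so L = (14.8, 2.00). KL is perpendicular to LN, so LN runs at -82.3°; with |LN| = 22.7, N = (17.8, -20.5). ∠LNC = 137.8° gives NC at -124° from the x-axis; with |NC| = 14.7, C = (9.48, -32.6). The perpendicularity gives CD at right angles to NC, so CD runs at 146°; with |CD| = 24.1, D = (-10.4, -19.0). ∠CDE = 145.5° gives DE at 111° from the x-axis; with |DE| = 21.9, E = (-18.2, 1.48). ∠DEM = 116.2° gives EM at 47.2° from the x-axis; with |EM| = 13.9, M = (-8.78, 11.7). ∠EMS = 43.0° gives MS at -89.8° from the x-axis; with |MS| = 30.0, S = (-8.68, -18.3). Then |KS| = |S − K| = 20.3.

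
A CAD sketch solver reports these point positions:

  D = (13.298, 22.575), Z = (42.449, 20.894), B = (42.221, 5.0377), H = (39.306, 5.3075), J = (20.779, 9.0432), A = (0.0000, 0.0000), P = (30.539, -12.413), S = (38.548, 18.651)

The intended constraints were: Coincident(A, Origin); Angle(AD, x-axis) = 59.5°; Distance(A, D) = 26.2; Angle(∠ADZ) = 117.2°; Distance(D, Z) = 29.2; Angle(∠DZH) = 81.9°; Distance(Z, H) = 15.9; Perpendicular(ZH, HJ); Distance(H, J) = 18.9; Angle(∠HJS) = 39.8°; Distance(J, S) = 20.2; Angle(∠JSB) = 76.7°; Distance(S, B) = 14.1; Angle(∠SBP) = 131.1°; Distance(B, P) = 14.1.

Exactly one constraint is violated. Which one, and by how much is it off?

Distance(B, P) = 14.1 — off by 6.90.

A = (0.00, 0.00) ✓; AD at 59.50° ✓; |AD| = 26.20 ✓; ∠ADZ = 117.2° ✓; |DZ| = 29.20 ✓; ∠DZH = 81.90° ✓; |ZH| = 15.90 ✓; ∠(ZH, HJ) = 90.00° ✓; |HJ| = 18.90 ✓; ∠HJS = 39.80° ✓; |JS| = 20.20 ✓; ∠JSB = 76.70° ✓; |SB| = 14.10 ✓; ∠SBP = 131.1° ✓; |BP| = 21.00 ✗.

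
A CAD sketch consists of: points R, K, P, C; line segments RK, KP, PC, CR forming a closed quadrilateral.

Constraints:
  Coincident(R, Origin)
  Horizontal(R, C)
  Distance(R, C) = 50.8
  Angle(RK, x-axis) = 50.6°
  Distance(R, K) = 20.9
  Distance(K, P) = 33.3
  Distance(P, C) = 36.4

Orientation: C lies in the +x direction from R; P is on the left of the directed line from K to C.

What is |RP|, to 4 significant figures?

53.69

R is at the origin; RC is horizontal with |RC| = 50.8 and C in +x, so C = (50.8, 0). RK runs at 50.6° with |RK| = 20.9, so K = (13.27, 16.15). P is determined by |KP| = 33.3 and |PC| = 36.4 together: it lies at the intersection of circle(K, 33.3) and circle(C, 36.4). With |KC| = 40.86, the foot of the radical line on KC is 17.79 from K and the perpendicular offset is √(33.3² − 17.79²) = 28.15. Taking the left-of-KC solution: P = (40.73, 34.98).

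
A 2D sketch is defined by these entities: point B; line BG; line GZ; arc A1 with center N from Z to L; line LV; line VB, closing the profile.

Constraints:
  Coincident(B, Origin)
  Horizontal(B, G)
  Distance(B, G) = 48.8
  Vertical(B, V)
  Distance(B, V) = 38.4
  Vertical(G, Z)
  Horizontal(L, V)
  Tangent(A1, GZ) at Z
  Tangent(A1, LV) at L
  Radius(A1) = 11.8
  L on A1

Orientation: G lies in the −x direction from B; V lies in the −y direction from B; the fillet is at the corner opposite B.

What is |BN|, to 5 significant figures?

45.569

B and V share the same x with |BV| = 38.4 and V on the −y side, so V = (0.0000, -38.400). The virtual corner opposite B is at (-48.800, -38.400). A1 meets GZ tangentially, so NZ is at right angles to GZ and since A1 is tangent to LV there, NL ⟂ LV, with radius 11.8, so the center N sits 11.8 in from both sides at N = (-37.000, -26.600). Then |BN| = |N − B| = 45.569.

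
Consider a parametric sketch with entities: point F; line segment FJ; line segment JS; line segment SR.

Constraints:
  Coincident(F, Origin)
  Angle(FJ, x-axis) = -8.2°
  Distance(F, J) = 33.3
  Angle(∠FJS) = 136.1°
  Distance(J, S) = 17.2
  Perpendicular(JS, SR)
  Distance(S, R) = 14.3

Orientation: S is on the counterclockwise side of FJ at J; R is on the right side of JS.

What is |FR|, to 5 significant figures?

55.633

F is at the origin; FJ runs at -8.2° with length 33.3, so J = 33.3·(cos -8.2°, sin -8.2°) = (32.960, -4.7495). ∠FJS = 136.1°, so JS runs at -8.2° + (180° − 136.1°) = 35.700° from the x-axis; with |JS| = 17.2, S = J + 17.2·(cos 35.700°, sin 35.700°) = (46.927, 5.2874). The perpendicularity gives SR at right angles to JS; with |SR| = 14.3 on the right of JS, R = S + 14.3·(0.58354, -0.81208) = (55.272, -6.3254). Then |FR| = |R − F| = 55.633.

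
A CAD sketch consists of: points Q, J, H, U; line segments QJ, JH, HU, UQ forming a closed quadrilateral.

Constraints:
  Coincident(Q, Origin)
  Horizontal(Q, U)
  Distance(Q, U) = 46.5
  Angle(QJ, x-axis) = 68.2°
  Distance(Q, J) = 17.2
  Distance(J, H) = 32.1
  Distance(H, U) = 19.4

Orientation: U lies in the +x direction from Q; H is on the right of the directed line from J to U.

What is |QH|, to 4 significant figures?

29.43

Checks: Q.y = 0.00, U.y = 0.00 ✓; |JH| = 32.10 ✓; |HU| = 19.40 ✓.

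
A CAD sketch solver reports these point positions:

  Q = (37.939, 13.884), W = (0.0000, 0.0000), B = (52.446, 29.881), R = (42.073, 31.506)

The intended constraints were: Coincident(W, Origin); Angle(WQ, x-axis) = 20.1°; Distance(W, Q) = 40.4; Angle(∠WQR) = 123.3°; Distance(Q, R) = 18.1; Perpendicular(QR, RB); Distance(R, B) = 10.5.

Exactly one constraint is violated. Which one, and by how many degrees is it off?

Perpendicular(QR, RB) — off by 4.30°.

W = (0.00, 0.00) ✓; WQ at 20.10° ✓; |WQ| = 40.40 ✓; ∠WQR = 123.3° ✓; |QR| = 18.10 ✓; ∠(QR, RB) = 85.70° ✗; |RB| = 10.50 ✓.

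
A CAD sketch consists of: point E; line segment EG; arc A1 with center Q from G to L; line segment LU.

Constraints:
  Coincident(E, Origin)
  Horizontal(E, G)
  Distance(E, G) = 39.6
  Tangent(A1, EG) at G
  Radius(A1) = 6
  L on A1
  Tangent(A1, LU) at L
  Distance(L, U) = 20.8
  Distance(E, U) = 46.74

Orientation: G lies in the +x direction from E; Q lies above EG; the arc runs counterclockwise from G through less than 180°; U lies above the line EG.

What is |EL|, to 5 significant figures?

45.930

E is at the origin; E and G share the same y with |EG| = 39.6 and G on the +x side, so G = (39.600, 0.0000). Since A1 is tangent to EG there, QG ⟂ EG, so Q = G + (0, 6) = (39.600, 6.0000). Since QL ⟂ LU (tangency), |QU| = √(6.0² + 20.8²) = 21.648 regardless of where L sits on A1. So U lies on both circle(E, 46.74) and circle(Q, 21.648); the above-EG intersection is U = (37.744, 27.568). L is the foot of the tangent from U: L = (45.201, 8.1511).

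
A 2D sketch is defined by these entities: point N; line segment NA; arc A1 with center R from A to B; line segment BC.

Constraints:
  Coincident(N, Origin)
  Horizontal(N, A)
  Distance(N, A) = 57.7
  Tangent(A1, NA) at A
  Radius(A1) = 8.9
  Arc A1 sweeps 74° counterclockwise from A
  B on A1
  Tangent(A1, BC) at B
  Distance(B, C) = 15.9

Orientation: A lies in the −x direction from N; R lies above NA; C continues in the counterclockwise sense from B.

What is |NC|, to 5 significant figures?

49.758

On A1, A sits at bearing -90° from R; a 74° counterclockwise sweep puts B at bearing -16°, so B = R + 8.9·(cos -16°, sin -16°) = (-49.145, 6.4468). A1 meets BC tangentially, so RB is at right angles to BC, so BC runs along (−sin -16°, cos -16°); with |BC| = 15.9, C = (-44.762, 21.731). Then |NC| = |C − N| = 49.758.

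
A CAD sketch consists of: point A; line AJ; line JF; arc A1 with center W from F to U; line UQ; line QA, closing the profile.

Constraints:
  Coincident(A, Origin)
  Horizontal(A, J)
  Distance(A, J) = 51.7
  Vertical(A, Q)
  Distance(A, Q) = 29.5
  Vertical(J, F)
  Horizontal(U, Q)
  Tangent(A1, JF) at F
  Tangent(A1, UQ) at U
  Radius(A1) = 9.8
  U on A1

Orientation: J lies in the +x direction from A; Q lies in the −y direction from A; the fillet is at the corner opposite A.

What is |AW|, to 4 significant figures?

46.30

AQ is vertical with |AQ| = 29.5 and Q on the −y side, so Q = (0.000, -29.50). The virtual corner opposite A is at (51.70, -29.50). Tangency of A1 to JF means the radius WF is perpendicular to JF and A1 meets UQ tangentially, so WU is at right angles to UQ, with radius 9.8, so the center W sits 9.8 in from both sides at W = (41.90, -19.70). Then |AW| = |W − A| = 46.30.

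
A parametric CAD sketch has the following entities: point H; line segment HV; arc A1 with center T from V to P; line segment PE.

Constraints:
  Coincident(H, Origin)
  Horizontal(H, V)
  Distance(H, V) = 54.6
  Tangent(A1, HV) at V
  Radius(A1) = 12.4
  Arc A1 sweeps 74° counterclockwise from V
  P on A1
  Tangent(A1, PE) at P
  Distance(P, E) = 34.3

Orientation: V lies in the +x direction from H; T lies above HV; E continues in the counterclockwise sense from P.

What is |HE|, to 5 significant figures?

86.788

H is at the origin; HV is horizontal with |HV| = 54.6 and V on the +x side, so V = (54.600, 0.0000). Since A1 is tangent to HV there, TV ⟂ HV, so T = V + (0, 12.4) = (54.600, 12.400). On A1, V sits at bearing -90° from T; a 74° counterclockwise sweep puts P at bearing -16°, so P = T + 12.4·(cos -16°, sin -16°) = (66.520, 8.9821). Since A1 is tangent to PE there, TP ⟂ PE, so PE runs along (−sin -16°, cos -16°); with |PE| = 34.3, E = (75.974, 41.953). Then |HE| = |E − H| = 86.788.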